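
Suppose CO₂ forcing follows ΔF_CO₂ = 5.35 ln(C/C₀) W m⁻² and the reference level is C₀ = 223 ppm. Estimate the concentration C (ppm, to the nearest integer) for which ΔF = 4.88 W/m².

C ≈ 555 ppm

Set 5.35 ln(C/223) = 4.88, so ln(C/223) = 4.88/5.35 = 0.91215.
Then C/223 = e^0.91215 = 2.48967, giving C = 223 × 2.48967 = 555.20 ppm.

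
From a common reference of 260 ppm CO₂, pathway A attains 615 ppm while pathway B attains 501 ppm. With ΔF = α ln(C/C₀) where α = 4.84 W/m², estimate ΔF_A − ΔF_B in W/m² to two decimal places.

ΔF_A = 4.84 ln(615/260) = 4.84 × 0.86094 = 4.1669 W/m².
ΔF_B = 4.84 ln(501/260) = 4.84 × 0.65592 = 3.1747 W/m².
Difference: 4.1669 − 3.1747 = 0.9922 W/m².

ΔF_A − ΔF_B = 0.99 W/m²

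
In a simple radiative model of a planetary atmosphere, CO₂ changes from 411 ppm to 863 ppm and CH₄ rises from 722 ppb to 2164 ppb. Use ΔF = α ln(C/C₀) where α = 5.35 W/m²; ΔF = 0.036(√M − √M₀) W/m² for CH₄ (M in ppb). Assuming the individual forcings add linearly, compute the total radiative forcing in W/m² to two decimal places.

CO₂: 5.35 × ln(863/411) = 5.35 × ln(2.09976) = 5.35 × 0.74182 = 3.9687 W/m².
CH₄: 0.036 × (√2164 − √722) = 0.036 × (46.5188 − 26.8701) = 0.036 × 19.6487 = 0.7074 W/m².
Total ΔF = 3.9687 + 0.7074 = 4.6761 W/m².

ΔF = 4.68 W/m²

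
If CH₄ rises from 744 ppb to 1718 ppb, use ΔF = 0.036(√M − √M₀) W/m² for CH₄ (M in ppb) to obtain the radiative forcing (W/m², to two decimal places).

CH₄: 0.036 × (√1718 − √744) = 0.036 × (41.4488 − 27.2764) = 0.036 × 14.1724 = 0.5102 W/m².

ΔF = 0.51 W/m²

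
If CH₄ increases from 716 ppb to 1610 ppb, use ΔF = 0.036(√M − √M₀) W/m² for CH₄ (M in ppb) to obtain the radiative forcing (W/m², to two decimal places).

ΔF = 0.48 W/m²

CH₄: 0.036 × (√1610 − √716) = 0.036 × (40.1248 − 26.7582) = 0.036 × 13.3666 = 0.4812 W/m².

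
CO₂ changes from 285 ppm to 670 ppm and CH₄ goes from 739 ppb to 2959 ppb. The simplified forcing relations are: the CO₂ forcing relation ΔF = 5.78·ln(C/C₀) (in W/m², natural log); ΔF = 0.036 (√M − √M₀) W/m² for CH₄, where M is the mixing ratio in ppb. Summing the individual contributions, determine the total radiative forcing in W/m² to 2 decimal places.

CO₂: 5.78 × ln(670/285) = 5.78 × ln(2.35088) = 5.78 × 0.85479 = 4.9407 W/m².
CH₄: 0.036 × (√2959 − √739) = 0.036 × (54.3967 − 27.1846) = 0.036 × 27.2121 = 0.9796 W/m².
Total ΔF = 4.9407 + 0.9796 = 5.9203 W/m².

ΔF = 5.92 W/m²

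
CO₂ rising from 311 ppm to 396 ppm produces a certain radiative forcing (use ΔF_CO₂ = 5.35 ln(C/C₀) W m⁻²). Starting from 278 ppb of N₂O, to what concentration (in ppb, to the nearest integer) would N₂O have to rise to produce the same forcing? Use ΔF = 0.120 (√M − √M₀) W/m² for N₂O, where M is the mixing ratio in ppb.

CO₂ forcing: 5.35 × ln(396/311) = 5.35 × 0.241621 = 1.29267 W/m².
Set 0.120(√M − √278) = 1.29267: √M = 1.29267/0.120 + √278 = 10.7723 + 16.6733 = 27.4456.
M = (27.4456)² = 753.26 ppb.

M ≈ 753 ppb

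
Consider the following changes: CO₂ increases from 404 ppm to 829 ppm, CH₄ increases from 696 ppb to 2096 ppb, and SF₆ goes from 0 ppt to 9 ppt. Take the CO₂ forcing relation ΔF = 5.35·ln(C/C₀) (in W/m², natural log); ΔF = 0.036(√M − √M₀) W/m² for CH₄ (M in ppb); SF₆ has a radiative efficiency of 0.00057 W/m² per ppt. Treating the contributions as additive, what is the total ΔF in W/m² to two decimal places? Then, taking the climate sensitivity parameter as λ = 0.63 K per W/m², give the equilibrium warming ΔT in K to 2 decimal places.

ΔF = 4.55 W/m²; ΔT = 2.87 K

CO₂: 5.35 × ln(829/404) = 5.35 × ln(2.05198) = 5.35 × 0.71881 = 3.8456 W/m².
CH₄: 0.036 × (√2096 − √696) = 0.036 × (45.7821 − 26.3818) = 0.036 × 19.4003 = 0.6984 W/m².
SF₆: ΔF = 0.00057 × (9 − 0) = 0.00057 × 9 = 0.0051 W/m².
Total ΔF = 3.8456 + 0.6984 + 0.0051 = 4.5491 W/m².
ΔT = λ ΔF = 0.63 × 4.55 = 2.8665 K.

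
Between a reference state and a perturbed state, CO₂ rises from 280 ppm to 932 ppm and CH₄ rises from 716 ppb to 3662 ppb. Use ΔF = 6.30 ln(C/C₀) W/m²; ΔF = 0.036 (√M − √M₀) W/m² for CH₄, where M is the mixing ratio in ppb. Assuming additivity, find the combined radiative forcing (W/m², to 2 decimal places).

ΔF = 8.79 W/m²

CO₂: 6.30 × ln(932/280) = 6.30 × ln(3.32857) = 6.30 × 1.20254 = 7.5760 W/m².
CH₄: 0.036 × (√3662 − √716) = 0.036 × (60.5145 − 26.7582) = 0.036 × 33.7563 = 1.2152 W/m².
Total ΔF = 7.5760 + 1.2152 = 8.7912 W/m².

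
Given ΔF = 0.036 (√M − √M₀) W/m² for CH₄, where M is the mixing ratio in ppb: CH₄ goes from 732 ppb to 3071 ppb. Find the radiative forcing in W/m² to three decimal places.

ΔF = 1.021 W/m²

CH₄: 0.036 × (√3071 − √732) = 0.036 × (55.4166 − 27.0555) = 0.036 × 28.3611 = 1.0210 W/m².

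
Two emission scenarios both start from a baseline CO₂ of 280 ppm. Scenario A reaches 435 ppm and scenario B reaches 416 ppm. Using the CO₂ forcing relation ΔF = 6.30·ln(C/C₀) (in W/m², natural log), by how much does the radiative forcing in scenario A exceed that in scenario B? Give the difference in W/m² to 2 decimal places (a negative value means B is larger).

ΔF_A − ΔF_B = 0.28 W/m²

ΔF_A = 6.30 ln(435/280) = 6.30 × 0.44056 = 2.7755 W/m².
ΔF_B = 6.30 ln(416/280) = 6.30 × 0.39590 = 2.4942 W/m².
Difference: 2.7755 − 2.4942 = 0.2813 W/m².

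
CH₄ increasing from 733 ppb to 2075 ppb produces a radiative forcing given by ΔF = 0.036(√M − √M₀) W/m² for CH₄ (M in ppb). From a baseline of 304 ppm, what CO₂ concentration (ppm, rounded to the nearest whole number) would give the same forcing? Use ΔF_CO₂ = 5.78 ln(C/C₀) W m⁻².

C ≈ 341 ppm

CH₄ forcing: 0.036 × (√2075 − √733) = 0.036 × (45.5522 − 27.0740) = 0.036 × 18.4782 = 0.66522 W/m².
Set 5.78 ln(C/304) = 0.66522: ln(C/304) = 0.66522/5.78 = 0.11509, so C = 304 × e^0.11509 = 304 × 1.12197 = 341.08 ppm.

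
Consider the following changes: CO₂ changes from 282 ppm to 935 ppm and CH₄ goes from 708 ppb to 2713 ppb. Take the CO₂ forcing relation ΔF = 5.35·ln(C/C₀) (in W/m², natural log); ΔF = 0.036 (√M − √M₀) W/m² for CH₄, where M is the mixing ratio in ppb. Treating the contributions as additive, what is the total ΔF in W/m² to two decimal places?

ΔF = 7.33 W/m²

CO₂: 5.35 × ln(935/282) = 5.35 × ln(3.31560) = 5.35 × 1.19864 = 6.4127 W/m².
CH₄: 0.036 × (√2713 − √708) = 0.036 × (52.0865 − 26.6083) = 0.036 × 25.4782 = 0.9172 W/m².
Total ΔF = 6.4127 + 0.9172 = 7.3299 W/m².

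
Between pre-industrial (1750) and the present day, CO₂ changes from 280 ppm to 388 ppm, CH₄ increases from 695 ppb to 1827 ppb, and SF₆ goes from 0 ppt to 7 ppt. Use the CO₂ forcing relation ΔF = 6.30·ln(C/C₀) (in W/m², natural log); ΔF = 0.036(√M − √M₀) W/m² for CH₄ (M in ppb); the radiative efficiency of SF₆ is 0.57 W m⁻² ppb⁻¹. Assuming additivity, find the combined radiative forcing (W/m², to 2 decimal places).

CO₂: 6.30 × ln(388/280) = 6.30 × ln(1.38571) = 6.30 × 0.32621 = 2.0551 W/m².
CH₄: 0.036 × (√1827 − √695) = 0.036 × (42.7434 − 26.3629) = 0.036 × 16.3805 = 0.5897 W/m².
SF₆: Δ = 7 − 0 = 7 ppt = 0.007 ppb; ΔF = 0.57 × 0.007 = 0.0040 W/m².
Total ΔF = 2.0551 + 0.5897 + 0.0040 = 2.6488 W/m².

ΔF = 2.65 W/m²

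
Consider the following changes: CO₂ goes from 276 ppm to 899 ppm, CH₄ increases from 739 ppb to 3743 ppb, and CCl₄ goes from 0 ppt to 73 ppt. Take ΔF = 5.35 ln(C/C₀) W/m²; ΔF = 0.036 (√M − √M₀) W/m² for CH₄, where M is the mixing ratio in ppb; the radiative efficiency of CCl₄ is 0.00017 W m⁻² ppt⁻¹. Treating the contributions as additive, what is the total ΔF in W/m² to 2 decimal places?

CO₂: 5.35 × ln(899/276) = 5.35 × ln(3.25725) = 5.35 × 1.18088 = 6.3177 W/m².
CH₄: 0.036 × (√3743 − √739) = 0.036 × (61.1801 − 27.1846) = 0.036 × 33.9955 = 1.2238 W/m².
CCl₄: ΔF = 0.00017 × (73 − 0) = 0.00017 × 73 = 0.0124 W/m².
Total ΔF = 6.3177 + 1.2238 + 0.0124 = 7.5539 W/m².

ΔF = 7.55 W/m²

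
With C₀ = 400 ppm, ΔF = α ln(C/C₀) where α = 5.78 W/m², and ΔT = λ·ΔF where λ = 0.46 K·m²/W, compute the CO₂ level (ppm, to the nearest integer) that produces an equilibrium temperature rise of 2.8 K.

C ≈ 1147 ppm

Required forcing: ΔF = ΔT/λ = 2.8/0.46 = 6.0870 W/m².
Then ln(C/400) = ΔF/5.78 = 6.0870/5.78 = 1.05311.
So C = 400 × e^1.05311 = 400 × 2.86655 = 1146.62 ppm.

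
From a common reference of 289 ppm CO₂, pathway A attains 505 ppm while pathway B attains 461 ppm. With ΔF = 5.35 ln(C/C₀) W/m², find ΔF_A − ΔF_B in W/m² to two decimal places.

ΔF_A = 5.35 ln(505/289) = 5.35 × 0.55813 = 2.9860 W/m².
ΔF_B = 5.35 ln(461/289) = 5.35 × 0.46697 = 2.4983 W/m².
Difference: 2.9860 − 2.4983 = 0.4877 W/m².
(Equivalently, ΔF_A − ΔF_B = 5.35 ln(505/461) = 5.35 × 0.09116 = 0.4877 W/m².)

ΔF_A − ΔF_B = 0.49 W/m²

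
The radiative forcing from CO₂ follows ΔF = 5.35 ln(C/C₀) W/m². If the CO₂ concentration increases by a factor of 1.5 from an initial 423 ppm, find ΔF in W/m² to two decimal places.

ΔF = 2.17 W/m²

Because the forcing depends only on the ratio C/C₀, the initial concentration does not enter.
ΔF = 5.35 × ln(1.5) = 5.35 × 0.40547 = 2.1693 W/m².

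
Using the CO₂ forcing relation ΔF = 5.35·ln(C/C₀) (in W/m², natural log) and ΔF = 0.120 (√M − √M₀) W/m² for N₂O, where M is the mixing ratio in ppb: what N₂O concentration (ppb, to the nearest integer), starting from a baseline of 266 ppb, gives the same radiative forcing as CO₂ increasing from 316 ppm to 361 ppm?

CO₂ forcing: 5.35 × ln(361/316) = 5.35 × 0.133136 = 0.71228 W/m².
Set 0.120(√M − √266) = 0.71228: √M = 0.71228/0.120 + √266 = 5.9357 + 16.3095 = 22.2452.
M = (22.2452)² = 494.85 ppb.

M ≈ 495 ppb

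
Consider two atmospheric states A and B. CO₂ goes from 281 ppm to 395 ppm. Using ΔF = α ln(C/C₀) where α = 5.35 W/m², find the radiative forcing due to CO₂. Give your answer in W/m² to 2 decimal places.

CO₂: 5.35 × ln(395/281) = 5.35 × ln(1.40569) = 5.35 × 0.34053 = 1.8218 W/m².

ΔF = 1.82 W/m²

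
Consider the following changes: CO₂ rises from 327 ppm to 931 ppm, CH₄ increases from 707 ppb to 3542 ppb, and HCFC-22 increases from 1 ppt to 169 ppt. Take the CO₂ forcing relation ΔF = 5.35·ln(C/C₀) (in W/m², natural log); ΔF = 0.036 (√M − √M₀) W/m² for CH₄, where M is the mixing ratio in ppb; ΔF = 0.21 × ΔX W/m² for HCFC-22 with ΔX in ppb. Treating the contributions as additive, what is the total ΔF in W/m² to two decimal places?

ΔF = 6.82 W/m²

CO₂: 5.35 × ln(931/327) = 5.35 × ln(2.84709) = 5.35 × 1.04630 = 5.5977 W/m².
CH₄: 0.036 × (√3542 − √707) = 0.036 × (59.5147 − 26.5895) = 0.036 × 32.9252 = 1.1853 W/m².
HCFC-22: Δ = 169 − 1 = 168 ppt = 0.168 ppb; ΔF = 0.21 × 0.168 = 0.0353 W/m².
Total ΔF = 5.5977 + 1.1853 + 0.0353 = 6.8183 W/m².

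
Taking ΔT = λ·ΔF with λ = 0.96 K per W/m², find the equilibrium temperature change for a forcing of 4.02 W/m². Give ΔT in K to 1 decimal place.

ΔT = 3.9 K

ΔT = λ ΔF = 0.96 × 4.02 = 3.8592 K.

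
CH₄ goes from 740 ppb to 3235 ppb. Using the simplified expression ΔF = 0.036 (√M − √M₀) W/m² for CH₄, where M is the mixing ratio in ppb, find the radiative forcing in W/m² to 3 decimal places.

ΔF = 1.068 W/m²

CH₄: 0.036 × (√3235 − √740) = 0.036 × (56.8771 − 27.2029) = 0.036 × 29.6742 = 1.0683 W/m².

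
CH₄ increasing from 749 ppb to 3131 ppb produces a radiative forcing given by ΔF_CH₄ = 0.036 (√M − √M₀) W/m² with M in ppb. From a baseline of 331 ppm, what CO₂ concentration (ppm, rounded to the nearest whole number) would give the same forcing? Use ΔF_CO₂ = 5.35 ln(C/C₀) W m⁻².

C ≈ 401 ppm

CH₄ forcing: 0.036 × (√3131 − √749) = 0.036 × (55.9553 − 27.3679) = 0.036 × 28.5874 = 1.02915 W/m².
Set 5.35 ln(C/331) = 1.02915: ln(C/331) = 1.02915/5.35 = 0.19236, so C = 331 × e^0.19236 = 331 × 1.21211 = 401.21 ppm.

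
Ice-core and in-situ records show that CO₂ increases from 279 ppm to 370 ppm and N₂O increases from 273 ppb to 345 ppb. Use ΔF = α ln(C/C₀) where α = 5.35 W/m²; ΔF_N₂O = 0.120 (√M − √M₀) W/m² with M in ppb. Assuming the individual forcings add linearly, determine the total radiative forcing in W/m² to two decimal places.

CO₂: 5.35 × ln(370/279) = 5.35 × ln(1.32616) = 5.35 × 0.28229 = 1.5103 W/m².
N₂O: 0.120 × (√345 − √273) = 0.120 × (18.5742 − 16.5227) = 0.120 × 2.0515 = 0.2462 W/m².
Total ΔF = 1.5103 + 0.2462 = 1.7565 W/m².

ΔF = 1.76 W/m²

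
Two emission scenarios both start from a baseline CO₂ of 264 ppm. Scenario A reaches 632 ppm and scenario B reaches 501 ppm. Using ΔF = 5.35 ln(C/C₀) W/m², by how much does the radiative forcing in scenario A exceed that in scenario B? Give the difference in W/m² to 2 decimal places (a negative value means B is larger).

ΔF_A = 5.35 ln(632/264) = 5.35 × 0.87294 = 4.6702 W/m².
ΔF_B = 5.35 ln(501/264) = 5.35 × 0.64066 = 3.4275 W/m².
Difference: 4.6702 − 3.4275 = 1.2427 W/m².
(Equivalently, ΔF_A − ΔF_B = 5.35 ln(632/501) = 5.35 × 0.23228 = 1.2427 W/m².)

ΔF_A − ΔF_B = 1.24 W/m²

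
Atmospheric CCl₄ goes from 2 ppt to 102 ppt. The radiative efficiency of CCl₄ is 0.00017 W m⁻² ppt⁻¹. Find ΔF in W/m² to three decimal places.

CCl₄: ΔF = 0.00017 × (102 − 2) = 0.00017 × 100 = 0.0170 W/m².

ΔF = 0.017 W/m²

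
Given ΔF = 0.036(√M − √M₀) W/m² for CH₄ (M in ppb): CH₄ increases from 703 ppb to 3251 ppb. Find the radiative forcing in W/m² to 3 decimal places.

ΔF = 1.098 W/m²

CH₄: 0.036 × (√3251 − √703) = 0.036 × (57.0175 − 26.5141) = 0.036 × 30.5034 = 1.0981 W/m².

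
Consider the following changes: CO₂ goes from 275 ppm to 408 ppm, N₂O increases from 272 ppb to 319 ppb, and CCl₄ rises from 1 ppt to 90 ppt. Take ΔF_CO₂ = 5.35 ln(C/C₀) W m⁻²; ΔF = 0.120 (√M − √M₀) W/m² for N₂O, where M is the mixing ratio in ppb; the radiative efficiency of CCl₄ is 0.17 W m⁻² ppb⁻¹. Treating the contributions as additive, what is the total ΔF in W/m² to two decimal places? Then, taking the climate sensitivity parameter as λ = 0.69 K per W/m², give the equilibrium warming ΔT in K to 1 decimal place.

CO₂: 5.35 × ln(408/275) = 5.35 × ln(1.48364) = 5.35 × 0.39450 = 2.1106 W/m².
N₂O: 0.120 × (√319 − √272) = 0.120 × (17.8606 − 16.4924) = 0.120 × 1.3682 = 0.1642 W/m².
CCl₄: Δ = 90 − 1 = 89 ppt = 0.089 ppb; ΔF = 0.17 × 0.089 = 0.0151 W/m².
Total ΔF = 2.1106 + 0.1642 + 0.0151 = 2.2899 W/m².
ΔT = λ ΔF = 0.69 × 2.29 = 1.5801 K.

ΔF = 2.29 W/m²; ΔT = 1.6 K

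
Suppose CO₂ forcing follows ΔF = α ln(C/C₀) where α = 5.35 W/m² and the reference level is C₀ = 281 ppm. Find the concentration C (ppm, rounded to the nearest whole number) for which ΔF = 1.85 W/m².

Set 5.35 ln(C/281) = 1.85, so ln(C/281) = 1.85/5.35 = 0.34579.
Then C/281 = e^0.34579 = 1.41311, giving C = 281 × 1.41311 = 397.08 ppm.

C ≈ 397 ppm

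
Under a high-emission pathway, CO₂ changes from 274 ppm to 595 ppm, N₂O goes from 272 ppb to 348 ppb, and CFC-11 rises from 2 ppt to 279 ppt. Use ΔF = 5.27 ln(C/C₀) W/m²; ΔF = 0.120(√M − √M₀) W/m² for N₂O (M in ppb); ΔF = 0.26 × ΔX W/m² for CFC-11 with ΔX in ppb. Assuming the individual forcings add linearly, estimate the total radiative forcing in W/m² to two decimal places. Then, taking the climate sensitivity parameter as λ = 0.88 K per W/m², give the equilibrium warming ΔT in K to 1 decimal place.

ΔF = 4.42 W/m²; ΔT = 3.9 K

CO₂: 5.27 × ln(595/274) = 5.27 × ln(2.17153) = 5.27 × 0.77543 = 4.0865 W/m².
N₂O: 0.120 × (√348 − √272) = 0.120 × (18.6548 − 16.4924) = 0.120 × 2.1624 = 0.2595 W/m².
CFC-11: Δ = 279 − 2 = 277 ppt = 0.277 ppb; ΔF = 0.26 × 0.277 = 0.0720 W/m².
Total ΔF = 4.0865 + 0.2595 + 0.0720 = 4.4180 W/m².
ΔT = λ ΔF = 0.88 × 4.42 = 3.8896 K.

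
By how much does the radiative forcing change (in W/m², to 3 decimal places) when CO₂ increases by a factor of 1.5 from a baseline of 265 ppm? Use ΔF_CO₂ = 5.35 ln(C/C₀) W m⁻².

ΔF = 2.169 W/m²

Because the forcing depends only on the ratio C/C₀, the initial concentration does not enter.
ΔF = 5.35 × ln(1.5) = 5.35 × 0.40547 = 2.1693 W/m².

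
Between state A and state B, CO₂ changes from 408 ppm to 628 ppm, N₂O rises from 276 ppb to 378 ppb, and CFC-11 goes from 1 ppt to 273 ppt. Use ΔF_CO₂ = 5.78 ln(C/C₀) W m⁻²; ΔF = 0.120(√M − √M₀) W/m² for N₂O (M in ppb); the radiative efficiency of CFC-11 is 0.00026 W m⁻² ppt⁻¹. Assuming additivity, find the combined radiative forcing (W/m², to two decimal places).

CO₂: 5.78 × ln(628/408) = 5.78 × ln(1.53922) = 5.78 × 0.43128 = 2.4928 W/m².
N₂O: 0.120 × (√378 − √276) = 0.120 × (19.4422 − 16.6132) = 0.120 × 2.8290 = 0.3395 W/m².
CFC-11: ΔF = 0.00026 × (273 − 1) = 0.00026 × 272 = 0.0707 W/m².
Total ΔF = 2.4928 + 0.3395 + 0.0707 = 2.9030 W/m².

ΔF = 2.90 W/m²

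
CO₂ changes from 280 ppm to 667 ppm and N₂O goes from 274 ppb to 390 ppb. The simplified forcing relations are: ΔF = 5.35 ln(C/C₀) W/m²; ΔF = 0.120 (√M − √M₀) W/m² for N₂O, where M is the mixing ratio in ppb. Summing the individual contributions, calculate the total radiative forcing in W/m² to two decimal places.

CO₂: 5.35 × ln(667/280) = 5.35 × ln(2.38214) = 5.35 × 0.86800 = 4.6438 W/m².
N₂O: 0.120 × (√390 − √274) = 0.120 × (19.7484 − 16.5529) = 0.120 × 3.1955 = 0.3835 W/m².
Total ΔF = 4.6438 + 0.3835 = 5.0273 W/m².

ΔF = 5.03 W/m²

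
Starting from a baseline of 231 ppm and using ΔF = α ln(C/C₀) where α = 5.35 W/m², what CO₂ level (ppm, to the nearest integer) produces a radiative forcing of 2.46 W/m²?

C ≈ 366 ppm

Set 5.35 ln(C/231) = 2.46, so ln(C/231) = 2.46/5.35 = 0.45981.
Then C/231 = e^0.45981 = 1.58377, giving C = 231 × 1.58377 = 365.85 ppm.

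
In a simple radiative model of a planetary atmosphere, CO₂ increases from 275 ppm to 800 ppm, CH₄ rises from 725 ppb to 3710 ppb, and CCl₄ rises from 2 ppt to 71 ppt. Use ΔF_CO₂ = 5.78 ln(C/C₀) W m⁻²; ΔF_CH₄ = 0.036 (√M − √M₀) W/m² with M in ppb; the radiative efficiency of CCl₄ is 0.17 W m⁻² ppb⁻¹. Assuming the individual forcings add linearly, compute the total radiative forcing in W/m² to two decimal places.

CO₂: 5.78 × ln(800/275) = 5.78 × ln(2.90909) = 5.78 × 1.06784 = 6.1721 W/m².
CH₄: 0.036 × (√3710 − √725) = 0.036 × (60.9098 − 26.9258) = 0.036 × 33.9840 = 1.2234 W/m².
CCl₄: Δ = 71 − 2 = 69 ppt = 0.069 ppb; ΔF = 0.17 × 0.069 = 0.0117 W/m².
Total ΔF = 6.1721 + 1.2234 + 0.0117 = 7.4072 W/m².

ΔF = 7.41 W/m²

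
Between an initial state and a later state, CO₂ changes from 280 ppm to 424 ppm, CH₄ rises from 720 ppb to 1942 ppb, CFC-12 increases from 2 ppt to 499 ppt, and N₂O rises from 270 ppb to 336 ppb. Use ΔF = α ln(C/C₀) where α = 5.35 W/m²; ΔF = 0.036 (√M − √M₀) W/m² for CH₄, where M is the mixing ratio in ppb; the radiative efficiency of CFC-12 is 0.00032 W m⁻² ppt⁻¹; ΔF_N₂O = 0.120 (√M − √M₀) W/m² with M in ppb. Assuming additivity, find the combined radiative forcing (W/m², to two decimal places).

CO₂: 5.35 × ln(424/280) = 5.35 × ln(1.51429) = 5.35 × 0.41495 = 2.2200 W/m².
CH₄: 0.036 × (√1942 − √720) = 0.036 × (44.0681 − 26.8328) = 0.036 × 17.2353 = 0.6205 W/m².
CFC-12: ΔF = 0.00032 × (499 − 2) = 0.00032 × 497 = 0.1590 W/m².
N₂O: 0.120 × (√336 − √270) = 0.120 × (18.3303 − 16.4317) = 0.120 × 1.8986 = 0.2278 W/m².
Total ΔF = 2.2200 + 0.6205 + 0.1590 + 0.2278 = 3.2273 W/m².

ΔF = 3.23 W/m²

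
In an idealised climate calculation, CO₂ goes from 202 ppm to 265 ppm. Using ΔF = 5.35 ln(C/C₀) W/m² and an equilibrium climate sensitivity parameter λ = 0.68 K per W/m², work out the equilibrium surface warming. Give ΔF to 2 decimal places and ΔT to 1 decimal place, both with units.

CO₂: 5.35 × ln(265/202) = 5.35 × ln(1.31188) = 5.35 × 0.27146 = 1.4523 W/m².
ΔT = λ ΔF = 0.68 × 1.45 = 0.9860 K.

ΔF = 1.45 W/m²; ΔT = 1.0 K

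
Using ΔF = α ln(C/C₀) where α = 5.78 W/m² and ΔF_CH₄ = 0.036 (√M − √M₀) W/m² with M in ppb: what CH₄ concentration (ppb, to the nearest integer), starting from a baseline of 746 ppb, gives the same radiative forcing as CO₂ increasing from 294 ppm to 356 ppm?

M ≈ 3368 ppb

CO₂ forcing: 5.78 × ln(356/294) = 5.78 × 0.191351 = 1.10601 W/m².
Set 0.036(√M − √746) = 1.10601: √M = 1.10601/0.036 + √746 = 30.7225 + 27.3130 = 58.0355.
M = (58.0355)² = 3368.12 ppb.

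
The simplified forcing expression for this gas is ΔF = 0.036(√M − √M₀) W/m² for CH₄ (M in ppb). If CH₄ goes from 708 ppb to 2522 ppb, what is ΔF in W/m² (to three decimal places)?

CH₄: 0.036 × (√2522 − √708) = 0.036 × (50.2195 − 26.6083) = 0.036 × 23.6112 = 0.8500 W/m².

ΔF = 0.850 W/m²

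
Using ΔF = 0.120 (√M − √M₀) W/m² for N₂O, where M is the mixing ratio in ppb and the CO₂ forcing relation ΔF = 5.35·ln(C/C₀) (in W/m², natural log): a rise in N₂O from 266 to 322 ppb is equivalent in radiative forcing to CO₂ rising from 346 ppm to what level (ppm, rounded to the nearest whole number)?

C ≈ 359 ppm

N₂O forcing: 0.120 × (√322 − √266) = 0.120 × (17.9444 − 16.3095) = 0.120 × 1.6349 = 0.19619 W/m².
Set 5.35 ln(C/346) = 0.19619: ln(C/346) = 0.19619/5.35 = 0.03667, so C = 346 × e^0.03667 = 346 × 1.03735 = 358.92 ppm.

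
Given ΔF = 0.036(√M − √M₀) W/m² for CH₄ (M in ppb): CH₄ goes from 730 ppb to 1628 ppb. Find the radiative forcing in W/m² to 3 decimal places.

ΔF = 0.480 W/m²

CH₄: 0.036 × (√1628 − √730) = 0.036 × (40.3485 − 27.0185) = 0.036 × 13.3300 = 0.4799 W/m².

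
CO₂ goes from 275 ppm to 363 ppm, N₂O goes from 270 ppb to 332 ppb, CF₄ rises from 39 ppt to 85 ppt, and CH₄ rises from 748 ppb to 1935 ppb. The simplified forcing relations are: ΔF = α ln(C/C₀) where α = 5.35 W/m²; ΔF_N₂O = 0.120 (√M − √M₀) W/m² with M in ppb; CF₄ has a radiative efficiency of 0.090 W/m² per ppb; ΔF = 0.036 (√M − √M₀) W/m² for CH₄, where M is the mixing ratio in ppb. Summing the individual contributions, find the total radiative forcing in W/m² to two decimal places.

CO₂: 5.35 × ln(363/275) = 5.35 × ln(1.32000) = 5.35 × 0.27763 = 1.4853 W/m².
N₂O: 0.120 × (√332 − √270) = 0.120 × (18.2209 − 16.4317) = 0.120 × 1.7892 = 0.2147 W/m².
CF₄: Δ = 85 − 39 = 46 ppt = 0.046 ppb; ΔF = 0.090 × 0.046 = 0.0041 W/m².
CH₄: 0.036 × (√1935 − √748) = 0.036 × (43.9886 − 27.3496) = 0.036 × 16.6390 = 0.5990 W/m².
Total ΔF = 1.4853 + 0.2147 + 0.0041 + 0.5990 = 2.3031 W/m².

ΔF = 2.30 W/m²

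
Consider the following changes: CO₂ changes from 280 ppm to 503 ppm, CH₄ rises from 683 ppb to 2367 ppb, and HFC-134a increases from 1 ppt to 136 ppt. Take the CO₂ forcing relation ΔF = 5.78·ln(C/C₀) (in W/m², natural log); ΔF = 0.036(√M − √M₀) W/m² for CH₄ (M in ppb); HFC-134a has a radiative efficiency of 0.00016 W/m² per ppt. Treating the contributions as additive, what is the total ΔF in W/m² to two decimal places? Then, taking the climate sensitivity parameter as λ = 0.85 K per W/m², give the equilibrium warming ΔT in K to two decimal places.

CO₂: 5.78 × ln(503/280) = 5.78 × ln(1.79643) = 5.78 × 0.58580 = 3.3859 W/m².
CH₄: 0.036 × (√2367 − √683) = 0.036 × (48.6518 − 26.1343) = 0.036 × 22.5175 = 0.8106 W/m².
HFC-134a: ΔF = 0.00016 × (136 − 1) = 0.00016 × 135 = 0.0216 W/m².
Total ΔF = 3.3859 + 0.8106 + 0.0216 = 4.2181 W/m².
ΔT = λ ΔF = 0.85 × 4.22 = 3.5870 K.

ΔF = 4.22 W/m²; ΔT = 3.59 K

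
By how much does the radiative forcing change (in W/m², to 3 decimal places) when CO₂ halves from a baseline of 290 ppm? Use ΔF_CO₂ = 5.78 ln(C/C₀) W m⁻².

ΔF = 5.78 × ln(0.5) = 5.78 × -0.69315 = -4.0064 W/m².

ΔF = -4.006 W/m²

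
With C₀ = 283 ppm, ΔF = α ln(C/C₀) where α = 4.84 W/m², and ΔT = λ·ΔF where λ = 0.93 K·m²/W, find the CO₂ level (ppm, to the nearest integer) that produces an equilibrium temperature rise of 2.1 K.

C ≈ 451 ppm

Required forcing: ΔF = ΔT/λ = 2.1/0.93 = 2.2581 W/m².
Then ln(C/283) = ΔF/4.84 = 2.2581/4.84 = 0.46655.
So C = 283 × e^0.46655 = 283 × 1.59448 = 451.24 ppm.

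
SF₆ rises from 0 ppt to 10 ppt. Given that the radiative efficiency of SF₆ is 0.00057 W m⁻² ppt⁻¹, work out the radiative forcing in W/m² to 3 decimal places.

SF₆: ΔF = 0.00057 × (10 − 0) = 0.00057 × 10 = 0.0057 W/m².

ΔF = 0.006 W/m²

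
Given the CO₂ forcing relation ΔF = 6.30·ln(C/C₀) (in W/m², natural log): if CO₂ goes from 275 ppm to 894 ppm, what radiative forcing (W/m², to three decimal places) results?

CO₂: 6.30 × ln(894/275) = 6.30 × ln(3.25091) = 6.30 × 1.17893 = 7.4273 W/m².

ΔF = 7.427 W/m²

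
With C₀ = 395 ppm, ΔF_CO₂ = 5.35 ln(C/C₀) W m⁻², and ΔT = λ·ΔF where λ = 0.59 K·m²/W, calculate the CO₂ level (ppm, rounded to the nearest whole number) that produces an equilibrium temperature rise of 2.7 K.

Required forcing: ΔF = ΔT/λ = 2.7/0.59 = 4.5763 W/m².
Then ln(C/395) = ΔF/5.35 = 4.5763/5.35 = 0.85538.
So C = 395 × e^0.85538 = 395 × 2.35227 = 929.15 ppm.

C ≈ 929 ppm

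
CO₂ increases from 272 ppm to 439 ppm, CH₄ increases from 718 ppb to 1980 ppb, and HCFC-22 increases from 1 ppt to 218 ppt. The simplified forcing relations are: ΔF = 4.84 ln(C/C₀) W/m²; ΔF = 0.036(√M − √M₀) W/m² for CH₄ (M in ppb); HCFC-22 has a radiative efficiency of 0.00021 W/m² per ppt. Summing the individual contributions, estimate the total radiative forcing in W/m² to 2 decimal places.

ΔF = 3.00 W/m²

CO₂: 4.84 × ln(439/272) = 4.84 × ln(1.61397) = 4.84 × 0.47870 = 2.3169 W/m².
CH₄: 0.036 × (√1980 − √718) = 0.036 × (44.4972 − 26.7955) = 0.036 × 17.7017 = 0.6373 W/m².
HCFC-22: ΔF = 0.00021 × (218 − 1) = 0.00021 × 217 = 0.0456 W/m².
Total ΔF = 2.3169 + 0.6373 + 0.0456 = 2.9998 W/m².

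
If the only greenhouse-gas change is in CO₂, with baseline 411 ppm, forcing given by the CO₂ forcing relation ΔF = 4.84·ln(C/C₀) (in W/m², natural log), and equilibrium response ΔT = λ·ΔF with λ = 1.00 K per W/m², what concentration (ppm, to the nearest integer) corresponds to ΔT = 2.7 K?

C ≈ 718 ppm

Required forcing: ΔF = ΔT/λ = 2.7/1.00 = 2.7000 W/m².
Then ln(C/411) = ΔF/4.84 = 2.7000/4.84 = 0.55785.
So C = 411 × e^0.55785 = 411 × 1.74691 = 717.98 ppm.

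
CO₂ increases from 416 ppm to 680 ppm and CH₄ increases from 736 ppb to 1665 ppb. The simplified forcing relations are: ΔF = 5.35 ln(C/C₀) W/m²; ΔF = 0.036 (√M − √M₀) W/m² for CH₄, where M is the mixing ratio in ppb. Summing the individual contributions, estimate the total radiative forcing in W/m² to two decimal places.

CO₂: 5.35 × ln(680/416) = 5.35 × ln(1.63462) = 5.35 × 0.49141 = 2.6290 W/m².
CH₄: 0.036 × (√1665 − √736) = 0.036 × (40.8044 − 27.1293) = 0.036 × 13.6751 = 0.4923 W/m².
Total ΔF = 2.6290 + 0.4923 = 3.1213 W/m².

ΔF = 3.12 W/m²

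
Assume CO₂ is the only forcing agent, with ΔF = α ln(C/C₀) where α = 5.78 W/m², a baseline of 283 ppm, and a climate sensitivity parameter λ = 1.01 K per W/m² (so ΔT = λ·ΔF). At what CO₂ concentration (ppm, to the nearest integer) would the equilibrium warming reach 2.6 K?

Required forcing: ΔF = ΔT/λ = 2.6/1.01 = 2.5743 W/m².
Then ln(C/283) = ΔF/5.78 = 2.5743/5.78 = 0.44538.
So C = 283 × e^0.44538 = 283 × 1.56108 = 441.79 ppm.

C ≈ 442 ppm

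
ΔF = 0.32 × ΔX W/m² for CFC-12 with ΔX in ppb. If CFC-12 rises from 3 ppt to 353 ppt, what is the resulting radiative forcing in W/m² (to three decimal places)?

CFC-12: Δ = 353 − 3 = 350 ppt = 0.350 ppb; ΔF = 0.32 × 0.350 = 0.1120 W/m².

ΔF = 0.112 W/m²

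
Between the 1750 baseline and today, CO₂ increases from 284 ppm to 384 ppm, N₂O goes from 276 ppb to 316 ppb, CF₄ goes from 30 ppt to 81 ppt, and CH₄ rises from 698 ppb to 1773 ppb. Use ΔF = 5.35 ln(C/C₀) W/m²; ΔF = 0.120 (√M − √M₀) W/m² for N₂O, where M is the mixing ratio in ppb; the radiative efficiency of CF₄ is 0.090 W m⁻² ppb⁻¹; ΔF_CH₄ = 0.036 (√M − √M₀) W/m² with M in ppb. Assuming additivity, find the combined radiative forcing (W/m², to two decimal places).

ΔF = 2.32 W/m²

CO₂: 5.35 × ln(384/284) = 5.35 × ln(1.35211) = 5.35 × 0.30167 = 1.6139 W/m².
N₂O: 0.120 × (√316 − √276) = 0.120 × (17.7764 − 16.6132) = 0.120 × 1.1632 = 0.1396 W/m².
CF₄: Δ = 81 − 30 = 51 ppt = 0.051 ppb; ΔF = 0.090 × 0.051 = 0.0046 W/m².
CH₄: 0.036 × (√1773 − √698) = 0.036 × (42.1070 − 26.4197) = 0.036 × 15.6873 = 0.5647 W/m².
Total ΔF = 1.6139 + 0.1396 + 0.0046 + 0.5647 = 2.3228 W/m².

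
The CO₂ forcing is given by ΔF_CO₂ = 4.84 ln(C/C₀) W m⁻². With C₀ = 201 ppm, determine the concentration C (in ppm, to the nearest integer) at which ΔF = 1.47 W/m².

C ≈ 272 ppm

Set 4.84 ln(C/201) = 1.47, so ln(C/201) = 1.47/4.84 = 0.30372.
Then C/201 = e^0.30372 = 1.35489, giving C = 201 × 1.35489 = 272.33 ppm.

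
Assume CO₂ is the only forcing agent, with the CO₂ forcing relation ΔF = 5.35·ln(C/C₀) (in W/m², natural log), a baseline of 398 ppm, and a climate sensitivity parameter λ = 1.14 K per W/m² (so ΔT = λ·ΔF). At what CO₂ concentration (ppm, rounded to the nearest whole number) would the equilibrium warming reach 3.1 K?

Required forcing: ΔF = ΔT/λ = 3.1/1.14 = 2.7193 W/m².
Then ln(C/398) = ΔF/5.35 = 2.7193/5.35 = 0.50828.
So C = 398 × e^0.50828 = 398 × 1.66243 = 661.65 ppm.

C ≈ 662 ppm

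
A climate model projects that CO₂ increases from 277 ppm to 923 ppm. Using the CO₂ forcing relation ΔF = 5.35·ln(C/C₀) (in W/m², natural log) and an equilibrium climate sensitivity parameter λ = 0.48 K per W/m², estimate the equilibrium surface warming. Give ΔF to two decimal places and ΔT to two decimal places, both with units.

ΔF = 6.44 W/m²; ΔT = 3.09 K

CO₂: 5.35 × ln(923/277) = 5.35 × ln(3.33213) = 5.35 × 1.20361 = 6.4393 W/m².
ΔT = λ ΔF = 0.48 × 6.44 = 3.0912 K.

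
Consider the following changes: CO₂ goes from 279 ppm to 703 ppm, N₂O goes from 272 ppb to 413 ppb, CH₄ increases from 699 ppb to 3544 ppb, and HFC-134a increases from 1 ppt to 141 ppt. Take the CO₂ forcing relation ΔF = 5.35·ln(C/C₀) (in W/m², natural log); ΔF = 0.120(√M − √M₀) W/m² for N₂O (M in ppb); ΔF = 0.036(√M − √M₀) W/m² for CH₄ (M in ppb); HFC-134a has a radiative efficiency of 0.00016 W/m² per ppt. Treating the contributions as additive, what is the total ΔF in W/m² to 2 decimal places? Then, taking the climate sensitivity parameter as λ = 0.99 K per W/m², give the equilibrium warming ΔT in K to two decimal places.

CO₂: 5.35 × ln(703/279) = 5.35 × ln(2.51971) = 5.35 × 0.92414 = 4.9441 W/m².
N₂O: 0.120 × (√413 − √272) = 0.120 × (20.3224 − 16.4924) = 0.120 × 3.8300 = 0.4596 W/m².
CH₄: 0.036 × (√3544 − √699) = 0.036 × (59.5315 − 26.4386) = 0.036 × 33.0929 = 1.1913 W/m².
HFC-134a: ΔF = 0.00016 × (141 − 1) = 0.00016 × 140 = 0.0224 W/m².
Total ΔF = 4.9441 + 0.4596 + 1.1913 + 0.0224 = 6.6174 W/m².
ΔT = λ ΔF = 0.99 × 6.62 = 6.5538 K.

ΔF = 6.62 W/m²; ΔT = 6.55 K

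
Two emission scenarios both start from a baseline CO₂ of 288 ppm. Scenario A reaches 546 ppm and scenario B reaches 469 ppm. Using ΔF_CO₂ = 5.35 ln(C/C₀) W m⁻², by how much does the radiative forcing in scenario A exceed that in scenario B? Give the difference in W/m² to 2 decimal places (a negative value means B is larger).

ΔF_A − ΔF_B = 0.81 W/m²

ΔF_A = 5.35 ln(546/288) = 5.35 × 0.63966 = 3.4222 W/m².
ΔF_B = 5.35 ln(469/288) = 5.35 × 0.48764 = 2.6089 W/m².
Difference: 3.4222 − 2.6089 = 0.8133 W/m².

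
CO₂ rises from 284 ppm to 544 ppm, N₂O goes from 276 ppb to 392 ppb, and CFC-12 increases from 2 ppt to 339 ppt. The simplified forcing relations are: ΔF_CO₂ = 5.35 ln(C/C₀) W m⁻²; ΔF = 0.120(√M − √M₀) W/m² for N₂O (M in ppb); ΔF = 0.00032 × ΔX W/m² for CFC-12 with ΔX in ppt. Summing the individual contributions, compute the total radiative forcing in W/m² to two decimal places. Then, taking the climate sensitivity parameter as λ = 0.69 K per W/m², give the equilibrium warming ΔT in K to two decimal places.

CO₂: 5.35 × ln(544/284) = 5.35 × ln(1.91549) = 5.35 × 0.64997 = 3.4773 W/m².
N₂O: 0.120 × (√392 − √276) = 0.120 × (19.7990 − 16.6132) = 0.120 × 3.1858 = 0.3823 W/m².
CFC-12: ΔF = 0.00032 × (339 − 2) = 0.00032 × 337 = 0.1078 W/m².
Total ΔF = 3.4773 + 0.3823 + 0.1078 = 3.9674 W/m².
ΔT = λ ΔF = 0.69 × 3.97 = 2.7393 K.

ΔF = 3.97 W/m²; ΔT = 2.74 K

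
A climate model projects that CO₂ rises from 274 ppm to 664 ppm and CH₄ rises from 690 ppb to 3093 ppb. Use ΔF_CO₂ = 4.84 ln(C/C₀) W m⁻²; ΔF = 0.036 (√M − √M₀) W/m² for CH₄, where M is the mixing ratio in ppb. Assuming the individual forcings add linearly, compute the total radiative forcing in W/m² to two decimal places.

CO₂: 4.84 × ln(664/274) = 4.84 × ln(2.42336) = 4.84 × 0.88516 = 4.2842 W/m².
CH₄: 0.036 × (√3093 − √690) = 0.036 × (55.6147 − 26.2679) = 0.036 × 29.3468 = 1.0565 W/m².
Total ΔF = 4.2842 + 1.0565 = 5.3407 W/m².

ΔF = 5.34 W/m²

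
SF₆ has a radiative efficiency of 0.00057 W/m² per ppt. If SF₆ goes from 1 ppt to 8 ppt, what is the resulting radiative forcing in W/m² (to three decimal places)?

SF₆: ΔF = 0.00057 × (8 − 1) = 0.00057 × 7 = 0.0040 W/m².

ΔF = 0.004 W/m²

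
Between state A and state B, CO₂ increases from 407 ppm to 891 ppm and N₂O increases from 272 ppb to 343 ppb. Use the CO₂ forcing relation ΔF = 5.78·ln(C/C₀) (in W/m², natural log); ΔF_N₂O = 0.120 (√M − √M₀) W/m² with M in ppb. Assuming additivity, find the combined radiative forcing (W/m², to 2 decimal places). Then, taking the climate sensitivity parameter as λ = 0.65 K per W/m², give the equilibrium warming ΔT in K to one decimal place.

CO₂: 5.78 × ln(891/407) = 5.78 × ln(2.18919) = 5.78 × 0.78353 = 4.5288 W/m².
N₂O: 0.120 × (√343 − √272) = 0.120 × (18.5203 − 16.4924) = 0.120 × 2.0279 = 0.2433 W/m².
Total ΔF = 4.5288 + 0.2433 = 4.7721 W/m².
ΔT = λ ΔF = 0.65 × 4.77 = 3.1005 K.

ΔF = 4.77 W/m²; ΔT = 3.1 K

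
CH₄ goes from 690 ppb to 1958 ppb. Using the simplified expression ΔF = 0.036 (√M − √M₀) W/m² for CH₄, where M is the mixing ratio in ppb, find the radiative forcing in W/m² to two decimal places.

CH₄: 0.036 × (√1958 − √690) = 0.036 × (44.2493 − 26.2679) = 0.036 × 17.9814 = 0.6473 W/m².

ΔF = 0.65 W/m²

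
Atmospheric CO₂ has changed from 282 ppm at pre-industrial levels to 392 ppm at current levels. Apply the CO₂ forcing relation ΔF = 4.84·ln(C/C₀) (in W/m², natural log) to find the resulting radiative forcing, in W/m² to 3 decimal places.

ΔF = 1.594 W/m²

CO₂: 4.84 × ln(392/282) = 4.84 × ln(1.39007) = 4.84 × 0.32935 = 1.5941 W/m².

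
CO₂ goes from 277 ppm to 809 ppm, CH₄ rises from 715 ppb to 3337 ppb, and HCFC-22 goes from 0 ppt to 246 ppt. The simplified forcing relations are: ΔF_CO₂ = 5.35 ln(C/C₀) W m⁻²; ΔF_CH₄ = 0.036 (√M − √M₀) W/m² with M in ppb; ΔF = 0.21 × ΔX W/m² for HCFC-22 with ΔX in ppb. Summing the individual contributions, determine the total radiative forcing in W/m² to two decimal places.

ΔF = 6.90 W/m²

CO₂: 5.35 × ln(809/277) = 5.35 × ln(2.92058) = 5.35 × 1.07178 = 5.7340 W/m².
CH₄: 0.036 × (√3337 − √715) = 0.036 × (57.7668 − 26.7395) = 0.036 × 31.0273 = 1.1170 W/m².
HCFC-22: Δ = 246 − 0 = 246 ppt = 0.246 ppb; ΔF = 0.21 × 0.246 = 0.0517 W/m².
Total ΔF = 5.7340 + 1.1170 + 0.0517 = 6.9027 W/m².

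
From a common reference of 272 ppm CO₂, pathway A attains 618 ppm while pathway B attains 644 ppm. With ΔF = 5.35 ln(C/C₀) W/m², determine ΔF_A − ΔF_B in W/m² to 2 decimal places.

ΔF_A = 5.35 ln(618/272) = 5.35 × 0.82069 = 4.3907 W/m².
ΔF_B = 5.35 ln(644/272) = 5.35 × 0.86190 = 4.6112 W/m².
Difference: 4.3907 − 4.6112 = -0.2205 W/m².

ΔF_A − ΔF_B = -0.22 W/m²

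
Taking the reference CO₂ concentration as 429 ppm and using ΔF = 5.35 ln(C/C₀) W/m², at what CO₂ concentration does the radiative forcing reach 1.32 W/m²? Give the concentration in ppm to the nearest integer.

Set 5.35 ln(C/429) = 1.32, so ln(C/429) = 1.32/5.35 = 0.24673.
Then C/429 = e^0.24673 = 1.27983, giving C = 429 × 1.27983 = 549.05 ppm.

C ≈ 549 ppm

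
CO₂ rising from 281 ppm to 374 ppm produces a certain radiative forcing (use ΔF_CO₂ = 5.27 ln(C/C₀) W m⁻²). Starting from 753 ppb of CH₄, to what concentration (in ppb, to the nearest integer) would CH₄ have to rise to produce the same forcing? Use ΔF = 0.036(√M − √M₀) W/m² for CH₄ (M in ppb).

M ≈ 4802 ppb

CO₂ forcing: 5.27 × ln(374/281) = 5.27 × 0.285901 = 1.50670 W/m².
Set 0.036(√M − √753) = 1.50670: √M = 1.50670/0.036 + √753 = 41.8528 + 27.4408 = 69.2936.
M = (69.2936)² = 4801.60 ppb.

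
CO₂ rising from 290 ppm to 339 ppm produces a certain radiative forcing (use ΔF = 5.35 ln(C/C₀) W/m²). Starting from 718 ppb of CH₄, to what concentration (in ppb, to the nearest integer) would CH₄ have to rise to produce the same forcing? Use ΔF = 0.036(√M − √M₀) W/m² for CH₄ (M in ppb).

M ≈ 2500 ppb

CO₂ forcing: 5.35 × ln(339/290) = 5.35 × 0.156119 = 0.83524 W/m².
Set 0.036(√M − √718) = 0.83524: √M = 0.83524/0.036 + √718 = 23.2011 + 26.7955 = 49.9966.
M = (49.9966)² = 2499.66 ppb.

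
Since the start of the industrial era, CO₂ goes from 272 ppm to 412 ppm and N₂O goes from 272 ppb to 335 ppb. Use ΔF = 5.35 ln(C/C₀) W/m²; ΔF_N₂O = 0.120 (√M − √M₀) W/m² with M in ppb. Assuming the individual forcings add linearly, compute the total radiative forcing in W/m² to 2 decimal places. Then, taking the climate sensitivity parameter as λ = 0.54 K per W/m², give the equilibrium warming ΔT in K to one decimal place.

ΔF = 2.44 W/m²; ΔT = 1.3 K

CO₂: 5.35 × ln(412/272) = 5.35 × ln(1.51471) = 5.35 × 0.41522 = 2.2214 W/m².
N₂O: 0.120 × (√335 − √272) = 0.120 × (18.3030 − 16.4924) = 0.120 × 1.8106 = 0.2173 W/m².
Total ΔF = 2.2214 + 0.2173 = 2.4387 W/m².
ΔT = λ ΔF = 0.54 × 2.44 = 1.3176 K.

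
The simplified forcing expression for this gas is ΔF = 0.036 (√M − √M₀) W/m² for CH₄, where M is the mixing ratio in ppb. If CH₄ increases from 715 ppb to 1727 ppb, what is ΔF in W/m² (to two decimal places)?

ΔF = 0.53 W/m²

CH₄: 0.036 × (√1727 − √715) = 0.036 × (41.5572 − 26.7395) = 0.036 × 14.8177 = 0.5334 W/m².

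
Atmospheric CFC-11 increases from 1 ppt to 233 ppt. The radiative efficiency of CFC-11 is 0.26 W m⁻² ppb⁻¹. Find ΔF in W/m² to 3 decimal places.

CFC-11: Δ = 233 − 1 = 232 ppt = 0.232 ppb; ΔF = 0.26 × 0.232 = 0.0603 W/m².

ΔF = 0.060 W/m²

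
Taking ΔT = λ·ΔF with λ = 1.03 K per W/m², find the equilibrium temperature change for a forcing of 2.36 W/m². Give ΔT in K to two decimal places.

ΔT = λ ΔF = 1.03 × 2.36 = 2.4308 K.

ΔT = 2.43 K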